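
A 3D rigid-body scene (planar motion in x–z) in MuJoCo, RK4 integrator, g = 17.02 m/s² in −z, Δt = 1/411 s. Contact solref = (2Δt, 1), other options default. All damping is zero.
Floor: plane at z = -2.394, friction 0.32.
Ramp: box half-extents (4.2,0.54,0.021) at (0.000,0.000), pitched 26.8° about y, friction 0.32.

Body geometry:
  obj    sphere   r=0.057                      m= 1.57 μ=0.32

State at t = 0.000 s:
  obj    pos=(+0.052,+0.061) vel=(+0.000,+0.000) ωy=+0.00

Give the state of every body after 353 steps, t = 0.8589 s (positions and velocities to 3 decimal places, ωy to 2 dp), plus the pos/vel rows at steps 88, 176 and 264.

State at t = 0.8589 s:
  obj    pos=(+1.857,-0.851) vel=(+4.202,-2.123) ωy=+82.59

Key-timestep trajectory:
   step    t(s)  obj.x    obj.z    obj.vx   obj.vz 
     88  0.2141   +0.164  +0.004  +1.048  -0.529
    176  0.4282   +0.501  -0.166  +2.095  -1.058
    264  0.6423   +1.061  -0.449  +3.143  -1.588


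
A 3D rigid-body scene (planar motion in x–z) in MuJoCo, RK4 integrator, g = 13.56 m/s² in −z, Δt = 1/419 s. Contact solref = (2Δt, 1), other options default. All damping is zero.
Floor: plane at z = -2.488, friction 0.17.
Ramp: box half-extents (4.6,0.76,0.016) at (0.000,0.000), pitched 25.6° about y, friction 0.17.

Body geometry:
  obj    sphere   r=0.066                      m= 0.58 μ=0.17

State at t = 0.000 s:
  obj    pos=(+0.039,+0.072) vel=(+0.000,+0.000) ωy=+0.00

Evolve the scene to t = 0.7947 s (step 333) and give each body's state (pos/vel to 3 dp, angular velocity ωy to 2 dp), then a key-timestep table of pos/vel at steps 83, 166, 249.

State at t = 0.7947 s:
  obj    pos=(+1.231,-0.499) vel=(+3.000,-1.437) ωy=+50.39

Key-timestep trajectory:
   step    t(s)  obj.x    obj.z    obj.vx   obj.vz 
     83  0.1981   +0.113  +0.037  +0.748  -0.358
    166  0.3962   +0.335  -0.070  +1.495  -0.717
    249  0.5943   +0.706  -0.247  +2.243  -1.075


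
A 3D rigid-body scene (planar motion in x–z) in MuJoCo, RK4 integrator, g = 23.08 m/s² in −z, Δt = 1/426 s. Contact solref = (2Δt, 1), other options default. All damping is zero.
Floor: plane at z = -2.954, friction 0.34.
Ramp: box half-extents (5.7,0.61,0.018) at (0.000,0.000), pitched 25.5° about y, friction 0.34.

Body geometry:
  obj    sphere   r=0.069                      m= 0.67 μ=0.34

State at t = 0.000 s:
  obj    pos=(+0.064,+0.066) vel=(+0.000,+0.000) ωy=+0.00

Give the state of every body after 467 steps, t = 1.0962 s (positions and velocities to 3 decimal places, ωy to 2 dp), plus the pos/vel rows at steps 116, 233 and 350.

State at t = 1.0962 s:
  obj    pos=(+3.913,-1.770) vel=(+7.023,-3.350) ωy=+112.75

Key-timestep trajectory:
   step    t(s)  obj.x    obj.z    obj.vx   obj.vz 
    116  0.2723   +0.302  -0.047  +1.744  -0.832
    233  0.5469   +1.022  -0.391  +3.504  -1.671
    350  0.8216   +2.226  -0.965  +5.263  -2.510


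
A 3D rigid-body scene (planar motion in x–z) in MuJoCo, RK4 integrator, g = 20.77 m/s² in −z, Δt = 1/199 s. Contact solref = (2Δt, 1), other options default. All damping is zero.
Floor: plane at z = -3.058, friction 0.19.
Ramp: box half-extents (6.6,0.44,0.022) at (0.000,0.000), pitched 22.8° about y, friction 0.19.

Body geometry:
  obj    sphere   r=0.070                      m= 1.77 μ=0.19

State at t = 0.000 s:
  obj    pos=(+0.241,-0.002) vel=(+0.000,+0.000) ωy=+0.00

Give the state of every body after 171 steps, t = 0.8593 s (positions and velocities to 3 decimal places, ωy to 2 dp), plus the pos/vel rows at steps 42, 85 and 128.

State at t = 0.8593 s:
  obj    pos=(+2.198,-0.824) vel=(+4.554,-1.915) ωy=+70.55

Key-timestep trajectory:
   step    t(s)  obj.x    obj.z    obj.vx   obj.vz 
     42  0.2111   +0.359  -0.051  +1.119  -0.470
     85  0.4271   +0.725  -0.205  +2.264  -0.952
    128  0.6432   +1.338  -0.463  +3.409  -1.433


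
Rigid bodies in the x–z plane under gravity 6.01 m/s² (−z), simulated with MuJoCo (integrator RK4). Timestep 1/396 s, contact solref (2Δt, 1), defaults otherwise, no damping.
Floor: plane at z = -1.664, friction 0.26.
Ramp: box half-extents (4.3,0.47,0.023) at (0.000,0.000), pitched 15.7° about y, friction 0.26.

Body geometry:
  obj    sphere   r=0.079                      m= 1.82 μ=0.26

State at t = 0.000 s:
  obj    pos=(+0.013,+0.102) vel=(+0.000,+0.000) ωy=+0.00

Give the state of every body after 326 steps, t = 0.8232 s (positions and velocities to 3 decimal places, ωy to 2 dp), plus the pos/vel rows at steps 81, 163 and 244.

State at t = 0.8232 s:
  obj    pos=(+0.392,-0.004) vel=(+0.921,-0.259) ωy=+12.10

Key-timestep trajectory:
   step    t(s)  obj.x    obj.z    obj.vx   obj.vz 
     81  0.2045   +0.036  +0.096  +0.229  -0.064
    163  0.4116   +0.108  +0.076  +0.460  -0.129
    244  0.6162   +0.225  +0.043  +0.689  -0.194


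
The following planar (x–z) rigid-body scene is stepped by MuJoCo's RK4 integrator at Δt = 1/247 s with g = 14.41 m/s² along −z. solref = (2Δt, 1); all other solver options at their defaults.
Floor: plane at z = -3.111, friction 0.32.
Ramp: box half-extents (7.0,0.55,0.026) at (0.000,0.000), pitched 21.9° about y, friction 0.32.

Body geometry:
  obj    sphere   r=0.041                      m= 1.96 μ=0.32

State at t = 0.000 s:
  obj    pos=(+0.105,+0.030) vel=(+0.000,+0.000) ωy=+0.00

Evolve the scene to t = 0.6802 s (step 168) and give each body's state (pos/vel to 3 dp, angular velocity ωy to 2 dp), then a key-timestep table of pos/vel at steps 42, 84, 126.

State at t = 0.6802 s:
  obj    pos=(+0.929,-0.301) vel=(+2.423,-0.974) ωy=+63.68

Key-timestep trajectory:
   step    t(s)  obj.x    obj.z    obj.vx   obj.vz 
     42  0.1700   +0.157  +0.009  +0.606  -0.244
     84  0.3401   +0.311  -0.053  +1.212  -0.487
    126  0.5101   +0.569  -0.156  +1.817  -0.731


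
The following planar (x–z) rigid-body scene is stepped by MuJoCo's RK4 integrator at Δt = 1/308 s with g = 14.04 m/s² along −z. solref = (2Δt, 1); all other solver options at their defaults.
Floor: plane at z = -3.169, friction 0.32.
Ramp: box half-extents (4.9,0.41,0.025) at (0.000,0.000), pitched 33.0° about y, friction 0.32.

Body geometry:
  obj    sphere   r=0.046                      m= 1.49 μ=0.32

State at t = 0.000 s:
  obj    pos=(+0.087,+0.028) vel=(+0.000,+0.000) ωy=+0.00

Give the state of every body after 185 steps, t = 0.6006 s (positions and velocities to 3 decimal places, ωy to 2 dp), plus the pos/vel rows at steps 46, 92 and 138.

State at t = 0.6006 s:
  obj    pos=(+0.914,-0.509) vel=(+2.752,-1.787) ωy=+71.30

Key-timestep trajectory:
   step    t(s)  obj.x    obj.z    obj.vx   obj.vz 
     46  0.1494   +0.138  -0.005  +0.684  -0.444
     92  0.2987   +0.291  -0.105  +1.368  -0.889
    138  0.4481   +0.547  -0.271  +2.053  -1.333


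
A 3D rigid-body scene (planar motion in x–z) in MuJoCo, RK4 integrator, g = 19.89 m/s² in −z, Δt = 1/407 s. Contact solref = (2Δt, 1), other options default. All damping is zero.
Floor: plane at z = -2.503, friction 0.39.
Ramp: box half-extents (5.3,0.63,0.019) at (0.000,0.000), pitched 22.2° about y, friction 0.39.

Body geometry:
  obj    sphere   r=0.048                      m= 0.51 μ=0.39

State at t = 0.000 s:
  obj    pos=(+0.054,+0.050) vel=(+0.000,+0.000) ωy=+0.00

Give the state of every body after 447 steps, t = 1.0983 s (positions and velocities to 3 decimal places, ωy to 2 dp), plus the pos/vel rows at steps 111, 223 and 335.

State at t = 1.0983 s:
  obj    pos=(+3.052,-1.173) vel=(+5.459,-2.228) ωy=+122.82

Key-timestep trajectory:
   step    t(s)  obj.x    obj.z    obj.vx   obj.vz 
    111  0.2727   +0.239  -0.025  +1.356  -0.553
    223  0.5479   +0.800  -0.254  +2.723  -1.111
    335  0.8231   +1.738  -0.637  +4.091  -1.669


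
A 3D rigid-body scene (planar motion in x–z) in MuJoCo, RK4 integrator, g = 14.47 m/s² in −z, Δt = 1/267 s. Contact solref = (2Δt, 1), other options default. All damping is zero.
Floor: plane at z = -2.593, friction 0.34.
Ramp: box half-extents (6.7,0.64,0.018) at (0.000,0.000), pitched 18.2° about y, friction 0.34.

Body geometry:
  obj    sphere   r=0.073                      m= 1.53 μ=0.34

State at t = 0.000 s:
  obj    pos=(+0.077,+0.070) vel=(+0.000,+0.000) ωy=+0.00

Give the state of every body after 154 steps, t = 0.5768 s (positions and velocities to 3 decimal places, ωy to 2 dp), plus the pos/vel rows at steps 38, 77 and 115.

State at t = 0.5768 s:
  obj    pos=(+0.587,-0.097) vel=(+1.769,-0.582) ωy=+25.50

Key-timestep trajectory:
   step    t(s)  obj.x    obj.z    obj.vx   obj.vz 
     38  0.1423   +0.108  +0.060  +0.437  -0.144
     77  0.2884   +0.205  +0.028  +0.884  -0.291
    115  0.4307   +0.362  -0.023  +1.321  -0.434


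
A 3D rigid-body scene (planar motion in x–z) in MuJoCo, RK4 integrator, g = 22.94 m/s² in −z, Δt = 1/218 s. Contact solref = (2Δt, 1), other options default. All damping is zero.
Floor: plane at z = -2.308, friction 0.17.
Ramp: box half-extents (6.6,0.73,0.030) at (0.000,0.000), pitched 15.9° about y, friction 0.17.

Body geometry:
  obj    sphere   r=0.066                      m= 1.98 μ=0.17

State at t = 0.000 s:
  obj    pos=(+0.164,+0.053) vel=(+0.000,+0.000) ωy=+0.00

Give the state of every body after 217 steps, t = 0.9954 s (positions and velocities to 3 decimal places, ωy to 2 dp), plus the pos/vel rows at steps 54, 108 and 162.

State at t = 0.9954 s:
  obj    pos=(+2.303,-0.556) vel=(+4.298,-1.224) ωy=+67.69

Key-timestep trajectory:
   step    t(s)  obj.x    obj.z    obj.vx   obj.vz 
     54  0.2477   +0.297  +0.015  +1.070  -0.305
    108  0.4954   +0.694  -0.098  +2.139  -0.609
    162  0.7431   +1.356  -0.287  +3.208  -0.914


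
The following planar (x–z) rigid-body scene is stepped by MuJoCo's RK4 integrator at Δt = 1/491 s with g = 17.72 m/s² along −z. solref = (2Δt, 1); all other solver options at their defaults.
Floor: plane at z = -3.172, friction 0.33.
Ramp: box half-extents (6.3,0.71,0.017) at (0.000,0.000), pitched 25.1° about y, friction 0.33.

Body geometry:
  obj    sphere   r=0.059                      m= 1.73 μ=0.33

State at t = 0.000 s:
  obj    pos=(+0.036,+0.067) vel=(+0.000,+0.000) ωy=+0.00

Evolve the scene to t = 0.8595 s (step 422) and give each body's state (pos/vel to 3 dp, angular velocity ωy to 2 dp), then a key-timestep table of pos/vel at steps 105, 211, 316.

State at t = 0.8595 s:
  obj    pos=(+1.832,-0.774) vel=(+4.179,-1.958) ωy=+78.21

Key-timestep trajectory:
   step    t(s)  obj.x    obj.z    obj.vx   obj.vz 
    105  0.2138   +0.147  +0.015  +1.040  -0.487
    211  0.4297   +0.485  -0.143  +2.090  -0.979
    316  0.6436   +1.043  -0.405  +3.129  -1.466


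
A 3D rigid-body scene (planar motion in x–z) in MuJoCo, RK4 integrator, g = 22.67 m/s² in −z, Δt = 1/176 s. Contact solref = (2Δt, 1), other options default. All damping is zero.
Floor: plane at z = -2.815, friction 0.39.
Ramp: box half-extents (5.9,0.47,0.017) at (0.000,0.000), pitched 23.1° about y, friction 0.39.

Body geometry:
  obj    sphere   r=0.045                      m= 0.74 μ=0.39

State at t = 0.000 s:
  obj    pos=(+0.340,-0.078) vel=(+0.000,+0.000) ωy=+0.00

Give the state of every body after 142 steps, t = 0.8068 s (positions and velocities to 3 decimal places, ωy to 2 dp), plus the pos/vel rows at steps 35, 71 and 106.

State at t = 0.8068 s:
  obj    pos=(+2.242,-0.889) vel=(+4.714,-2.011) ωy=+113.89

Key-timestep trajectory:
   step    t(s)  obj.x    obj.z    obj.vx   obj.vz 
     35  0.1989   +0.456  -0.127  +1.162  -0.496
     71  0.4034   +0.816  -0.281  +2.357  -1.005
    106  0.6023   +1.400  -0.530  +3.519  -1.501


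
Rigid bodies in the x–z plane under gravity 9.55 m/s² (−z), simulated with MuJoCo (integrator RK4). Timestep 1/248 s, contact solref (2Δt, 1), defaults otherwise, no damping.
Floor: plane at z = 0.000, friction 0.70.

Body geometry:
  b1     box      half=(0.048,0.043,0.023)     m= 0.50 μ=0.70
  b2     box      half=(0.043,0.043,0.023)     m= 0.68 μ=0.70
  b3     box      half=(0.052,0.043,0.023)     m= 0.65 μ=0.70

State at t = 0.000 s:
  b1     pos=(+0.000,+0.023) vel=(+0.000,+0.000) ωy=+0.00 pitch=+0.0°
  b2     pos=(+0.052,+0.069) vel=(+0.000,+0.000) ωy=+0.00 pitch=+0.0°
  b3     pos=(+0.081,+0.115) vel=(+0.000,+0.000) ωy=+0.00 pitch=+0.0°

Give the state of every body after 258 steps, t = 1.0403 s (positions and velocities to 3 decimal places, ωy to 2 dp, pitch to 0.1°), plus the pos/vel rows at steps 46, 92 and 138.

State at t = 1.0403 s:
  b1     pos=(+0.000,+0.023) vel=(+0.000,+0.000) ωy=+0.00 pitch=+0.0°
  b2     pos=(+0.091,+0.043) vel=(+0.000,+0.000) ωy=+0.00 pitch=+90.0°
  b3     pos=(+0.240,+0.023) vel=(+0.000,+0.000) ωy=+0.00 pitch=+180.0°

Key-timestep trajectory:
   step    t(s)  b1.x    b1.z    b1.vx   b1.vz   b2.x    b2.z    b2.vx   b2.vz   b3.x    b3.z    b3.vx   b3.vz 
     46  0.1855   +0.000  +0.023  +0.000  +0.000   +0.070  +0.055  +0.182  -0.346   +0.127  +0.060  +0.381  -0.904
     92  0.3710   +0.000  +0.023  +0.000  +0.000   +0.102  +0.047  -0.011  -0.003   +0.176  +0.056  +0.172  +0.032
    138  0.5565   +0.000  +0.023  +0.000  +0.000   +0.089  +0.044  +0.095  -0.046   +0.207  +0.053  +0.260  -0.099


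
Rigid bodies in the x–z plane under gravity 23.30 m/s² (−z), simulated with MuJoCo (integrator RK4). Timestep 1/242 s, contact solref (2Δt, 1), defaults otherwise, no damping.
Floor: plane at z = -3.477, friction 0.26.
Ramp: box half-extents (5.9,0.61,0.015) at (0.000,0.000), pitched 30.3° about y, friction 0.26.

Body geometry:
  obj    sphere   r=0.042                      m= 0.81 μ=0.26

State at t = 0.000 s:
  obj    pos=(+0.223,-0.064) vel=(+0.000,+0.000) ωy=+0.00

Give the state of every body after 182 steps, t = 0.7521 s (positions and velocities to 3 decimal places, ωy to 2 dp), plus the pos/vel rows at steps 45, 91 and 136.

State at t = 0.7521 s:
  obj    pos=(+2.273,-1.262) vel=(+5.452,-3.186) ωy=+150.31

Key-timestep trajectory:
   step    t(s)  obj.x    obj.z    obj.vx   obj.vz 
     45  0.1860   +0.348  -0.138  +1.348  -0.788
     91  0.3760   +0.736  -0.364  +2.726  -1.593
    136  0.5620   +1.368  -0.733  +4.074  -2.381


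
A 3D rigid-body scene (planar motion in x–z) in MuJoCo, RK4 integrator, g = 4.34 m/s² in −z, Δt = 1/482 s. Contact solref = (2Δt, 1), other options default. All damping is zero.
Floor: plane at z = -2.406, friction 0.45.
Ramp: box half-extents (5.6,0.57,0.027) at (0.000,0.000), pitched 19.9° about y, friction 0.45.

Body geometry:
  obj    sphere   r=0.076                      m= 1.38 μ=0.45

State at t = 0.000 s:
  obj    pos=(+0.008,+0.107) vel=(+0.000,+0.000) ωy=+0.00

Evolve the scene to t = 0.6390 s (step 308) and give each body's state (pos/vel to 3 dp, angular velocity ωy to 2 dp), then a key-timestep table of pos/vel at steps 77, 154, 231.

State at t = 0.6390 s:
  obj    pos=(+0.211,+0.033) vel=(+0.634,-0.230) ωy=+8.87

Key-timestep trajectory:
   step    t(s)  obj.x    obj.z    obj.vx   obj.vz 
     77  0.1598   +0.021  +0.102  +0.159  -0.057
    154  0.3195   +0.059  +0.088  +0.317  -0.115
    231  0.4793   +0.122  +0.065  +0.476  -0.172


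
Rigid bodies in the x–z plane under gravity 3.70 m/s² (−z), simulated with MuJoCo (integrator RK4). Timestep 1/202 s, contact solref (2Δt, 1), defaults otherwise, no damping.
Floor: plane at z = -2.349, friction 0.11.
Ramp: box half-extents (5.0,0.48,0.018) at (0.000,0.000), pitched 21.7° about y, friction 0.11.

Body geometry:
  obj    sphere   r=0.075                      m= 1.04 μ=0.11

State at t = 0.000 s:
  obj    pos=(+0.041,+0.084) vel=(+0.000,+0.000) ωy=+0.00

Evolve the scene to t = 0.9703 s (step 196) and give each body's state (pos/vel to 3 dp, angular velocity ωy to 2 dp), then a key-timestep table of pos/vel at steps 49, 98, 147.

State at t = 0.9703 s:
  obj    pos=(+0.474,-0.089) vel=(+0.893,-0.354) ωy=+12.22

Key-timestep trajectory:
   step    t(s)  obj.x    obj.z    obj.vx   obj.vz 
     49  0.2426   +0.068  +0.073  +0.222  -0.095
     98  0.4851   +0.149  +0.041  +0.447  -0.175
    147  0.7277   +0.285  -0.013  +0.671  -0.263


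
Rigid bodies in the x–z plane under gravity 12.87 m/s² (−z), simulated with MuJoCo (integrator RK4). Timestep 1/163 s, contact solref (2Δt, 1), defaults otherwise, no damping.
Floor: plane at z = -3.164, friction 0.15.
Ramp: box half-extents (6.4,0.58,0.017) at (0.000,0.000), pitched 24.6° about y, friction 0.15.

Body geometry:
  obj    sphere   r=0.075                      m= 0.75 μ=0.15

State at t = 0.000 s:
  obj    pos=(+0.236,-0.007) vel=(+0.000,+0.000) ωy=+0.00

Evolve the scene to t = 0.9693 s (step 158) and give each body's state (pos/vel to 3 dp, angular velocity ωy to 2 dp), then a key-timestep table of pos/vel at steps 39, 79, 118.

State at t = 0.9693 s:
  obj    pos=(+1.871,-0.755) vel=(+3.373,-1.544) ωy=+49.44

Key-timestep trajectory:
   step    t(s)  obj.x    obj.z    obj.vx   obj.vz 
     39  0.2393   +0.336  -0.053  +0.833  -0.381
     79  0.4847   +0.645  -0.194  +1.687  -0.772
    118  0.7239   +1.148  -0.424  +2.519  -1.153


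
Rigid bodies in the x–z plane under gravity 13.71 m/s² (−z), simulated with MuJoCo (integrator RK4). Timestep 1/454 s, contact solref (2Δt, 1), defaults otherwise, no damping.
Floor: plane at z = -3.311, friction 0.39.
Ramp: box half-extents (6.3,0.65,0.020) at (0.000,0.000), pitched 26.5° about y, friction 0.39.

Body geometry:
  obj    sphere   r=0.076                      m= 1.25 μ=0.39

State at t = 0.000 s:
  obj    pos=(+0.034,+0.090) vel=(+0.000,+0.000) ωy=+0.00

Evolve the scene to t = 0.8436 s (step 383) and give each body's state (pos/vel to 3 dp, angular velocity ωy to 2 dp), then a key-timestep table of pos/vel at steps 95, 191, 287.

State at t = 0.8436 s:
  obj    pos=(+1.426,-0.604) vel=(+3.299,-1.645) ωy=+48.50

Key-timestep trajectory:
   step    t(s)  obj.x    obj.z    obj.vx   obj.vz 
     95  0.2093   +0.120  +0.048  +0.818  -0.408
    191  0.4207   +0.380  -0.082  +1.645  -0.820
    287  0.6322   +0.816  -0.299  +2.472  -1.233


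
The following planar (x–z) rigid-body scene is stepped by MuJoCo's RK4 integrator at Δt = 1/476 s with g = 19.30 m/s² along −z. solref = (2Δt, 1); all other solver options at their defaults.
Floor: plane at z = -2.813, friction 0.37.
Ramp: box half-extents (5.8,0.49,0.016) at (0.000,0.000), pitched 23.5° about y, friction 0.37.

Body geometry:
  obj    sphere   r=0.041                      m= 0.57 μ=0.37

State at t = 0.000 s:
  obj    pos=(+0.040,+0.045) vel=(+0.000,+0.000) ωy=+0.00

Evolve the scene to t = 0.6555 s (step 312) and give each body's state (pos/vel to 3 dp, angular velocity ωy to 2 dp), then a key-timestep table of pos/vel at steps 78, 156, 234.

State at t = 0.6555 s:
  obj    pos=(+1.123,-0.426) vel=(+3.304,-1.437) ωy=+87.87

Key-timestep trajectory:
   step    t(s)  obj.x    obj.z    obj.vx   obj.vz 
     78  0.1639   +0.108  +0.015  +0.826  -0.359
    156  0.3277   +0.311  -0.073  +1.652  -0.718
    234  0.4916   +0.649  -0.220  +2.478  -1.078


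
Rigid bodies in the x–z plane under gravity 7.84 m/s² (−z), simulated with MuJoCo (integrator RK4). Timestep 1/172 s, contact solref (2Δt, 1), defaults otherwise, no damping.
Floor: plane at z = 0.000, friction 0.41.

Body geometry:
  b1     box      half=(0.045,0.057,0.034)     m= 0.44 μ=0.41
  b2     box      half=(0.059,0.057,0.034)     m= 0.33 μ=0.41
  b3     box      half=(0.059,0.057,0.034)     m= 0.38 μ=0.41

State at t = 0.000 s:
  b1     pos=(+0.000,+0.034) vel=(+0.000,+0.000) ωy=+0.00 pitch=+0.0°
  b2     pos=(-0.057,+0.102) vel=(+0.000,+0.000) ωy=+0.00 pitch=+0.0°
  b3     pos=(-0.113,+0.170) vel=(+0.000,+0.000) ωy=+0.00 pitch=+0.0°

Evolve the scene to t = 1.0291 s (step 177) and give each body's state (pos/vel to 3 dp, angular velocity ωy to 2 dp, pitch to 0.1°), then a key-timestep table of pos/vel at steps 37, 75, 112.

State at t = 1.0291 s:
  b1     pos=(+0.000,+0.034) vel=(+0.000,+0.000) ωy=+0.00 pitch=+0.0°
  b2     pos=(-0.114,+0.059) vel=(+0.000,+0.000) ωy=+0.00 pitch=-90.0°
  b3     pos=(-0.291,+0.034) vel=(+0.000,+0.000) ωy=+0.00 pitch=+180.0°

Key-timestep trajectory:
   step    t(s)  b1.x    b1.z    b1.vx   b1.vz   b2.x    b2.z    b2.vx   b2.vz   b3.x    b3.z    b3.vx   b3.vz 
     37  0.2151   +0.000  +0.034  +0.000  +0.000   -0.085  +0.067  -0.223  -0.307   -0.162  +0.075  -0.368  -1.104
     75  0.4360   +0.000  +0.034  +0.000  +0.000   -0.130  +0.066  -0.012  +0.004   -0.237  +0.067  -0.270  -0.039
    112  0.6512   +0.000  +0.034  +0.000  +0.000   -0.110  +0.061  -0.014  -0.004   -0.291  +0.034  +0.000  +0.001


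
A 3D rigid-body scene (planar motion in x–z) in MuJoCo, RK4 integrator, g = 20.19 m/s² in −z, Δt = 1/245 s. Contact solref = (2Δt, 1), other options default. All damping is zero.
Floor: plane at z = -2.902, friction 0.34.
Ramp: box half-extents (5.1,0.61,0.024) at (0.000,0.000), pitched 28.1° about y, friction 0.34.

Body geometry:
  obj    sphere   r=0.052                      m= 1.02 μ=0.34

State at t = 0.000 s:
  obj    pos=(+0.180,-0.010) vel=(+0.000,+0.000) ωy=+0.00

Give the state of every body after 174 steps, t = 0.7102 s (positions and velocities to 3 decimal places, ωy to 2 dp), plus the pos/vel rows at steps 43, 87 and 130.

State at t = 0.7102 s:
  obj    pos=(+1.691,-0.817) vel=(+4.256,-2.272) ωy=+92.76

Key-timestep trajectory:
   step    t(s)  obj.x    obj.z    obj.vx   obj.vz 
     43  0.1755   +0.272  -0.059  +1.052  -0.562
     87  0.3551   +0.558  -0.212  +2.128  -1.136
    130  0.5306   +1.024  -0.460  +3.180  -1.698


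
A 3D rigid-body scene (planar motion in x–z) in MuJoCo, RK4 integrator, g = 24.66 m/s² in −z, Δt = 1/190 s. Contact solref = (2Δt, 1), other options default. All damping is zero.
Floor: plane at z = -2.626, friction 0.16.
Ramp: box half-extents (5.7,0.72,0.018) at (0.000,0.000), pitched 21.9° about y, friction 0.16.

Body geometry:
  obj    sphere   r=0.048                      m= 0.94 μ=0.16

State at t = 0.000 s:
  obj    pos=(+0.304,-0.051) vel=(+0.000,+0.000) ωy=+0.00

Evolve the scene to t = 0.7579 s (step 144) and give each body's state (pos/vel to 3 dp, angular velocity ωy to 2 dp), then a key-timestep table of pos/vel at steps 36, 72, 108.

State at t = 0.7579 s:
  obj    pos=(+2.055,-0.755) vel=(+4.620,-1.857) ωy=+103.70

Key-timestep trajectory:
   step    t(s)  obj.x    obj.z    obj.vx   obj.vz 
     36  0.1895   +0.414  -0.095  +1.155  -0.464
     72  0.3789   +0.742  -0.227  +2.310  -0.929
    108  0.5684   +1.289  -0.447  +3.465  -1.393


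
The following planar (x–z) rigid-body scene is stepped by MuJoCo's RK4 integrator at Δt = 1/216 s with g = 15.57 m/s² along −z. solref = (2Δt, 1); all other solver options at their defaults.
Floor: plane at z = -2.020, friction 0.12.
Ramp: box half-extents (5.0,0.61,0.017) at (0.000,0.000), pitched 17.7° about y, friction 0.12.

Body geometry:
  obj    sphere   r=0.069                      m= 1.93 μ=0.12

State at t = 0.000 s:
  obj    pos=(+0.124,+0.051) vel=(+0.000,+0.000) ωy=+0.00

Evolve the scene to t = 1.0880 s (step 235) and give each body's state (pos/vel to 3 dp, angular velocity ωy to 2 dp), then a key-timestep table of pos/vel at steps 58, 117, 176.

State at t = 1.0880 s:
  obj    pos=(+2.031,-0.558) vel=(+3.505,-1.119) ωy=+53.30

Key-timestep trajectory:
   step    t(s)  obj.x    obj.z    obj.vx   obj.vz 
     58  0.2685   +0.240  +0.014  +0.865  -0.276
    117  0.5417   +0.597  -0.100  +1.745  -0.557
    176  0.8148   +1.193  -0.291  +2.625  -0.838


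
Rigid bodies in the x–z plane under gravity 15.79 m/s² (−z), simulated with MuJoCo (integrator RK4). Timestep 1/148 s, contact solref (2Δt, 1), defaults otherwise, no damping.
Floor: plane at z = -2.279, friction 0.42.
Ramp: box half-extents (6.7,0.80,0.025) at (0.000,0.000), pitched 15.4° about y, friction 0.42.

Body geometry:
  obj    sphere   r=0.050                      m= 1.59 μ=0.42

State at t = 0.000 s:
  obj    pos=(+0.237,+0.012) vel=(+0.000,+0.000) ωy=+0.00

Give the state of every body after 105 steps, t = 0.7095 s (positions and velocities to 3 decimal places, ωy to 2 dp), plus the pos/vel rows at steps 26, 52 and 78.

State at t = 0.7095 s:
  obj    pos=(+0.964,-0.188) vel=(+2.048,-0.564) ωy=+42.49

Key-timestep trajectory:
   step    t(s)  obj.x    obj.z    obj.vx   obj.vz 
     26  0.1757   +0.282  +0.000  +0.507  -0.140
     52  0.3514   +0.415  -0.037  +1.015  -0.279
     78  0.5270   +0.638  -0.098  +1.522  -0.419


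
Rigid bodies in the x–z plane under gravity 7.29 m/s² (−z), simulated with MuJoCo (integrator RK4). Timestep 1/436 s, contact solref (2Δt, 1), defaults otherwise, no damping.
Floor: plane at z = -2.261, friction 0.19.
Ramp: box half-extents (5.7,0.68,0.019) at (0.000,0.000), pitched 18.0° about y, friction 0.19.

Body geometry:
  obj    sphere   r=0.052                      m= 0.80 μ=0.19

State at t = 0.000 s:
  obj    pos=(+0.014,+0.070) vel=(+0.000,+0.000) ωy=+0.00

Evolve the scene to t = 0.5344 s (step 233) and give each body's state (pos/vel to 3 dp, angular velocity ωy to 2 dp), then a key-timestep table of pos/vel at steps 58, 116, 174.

State at t = 0.5344 s:
  obj    pos=(+0.233,-0.001) vel=(+0.818,-0.266) ωy=+16.53

Key-timestep trajectory:
   step    t(s)  obj.x    obj.z    obj.vx   obj.vz 
     58  0.1330   +0.028  +0.066  +0.204  -0.066
    116  0.2661   +0.068  +0.052  +0.407  -0.132
    174  0.3991   +0.136  +0.030  +0.611  -0.198


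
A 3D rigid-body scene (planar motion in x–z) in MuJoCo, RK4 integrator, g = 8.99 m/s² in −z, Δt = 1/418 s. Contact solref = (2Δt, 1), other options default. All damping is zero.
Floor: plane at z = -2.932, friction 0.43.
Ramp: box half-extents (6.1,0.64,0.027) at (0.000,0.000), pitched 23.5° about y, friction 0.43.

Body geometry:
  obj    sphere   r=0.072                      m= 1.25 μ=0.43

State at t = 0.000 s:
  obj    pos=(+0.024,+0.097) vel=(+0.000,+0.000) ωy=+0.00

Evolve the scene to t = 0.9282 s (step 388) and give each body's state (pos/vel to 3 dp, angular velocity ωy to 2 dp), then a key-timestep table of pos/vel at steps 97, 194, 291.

State at t = 0.9282 s:
  obj    pos=(+1.036,-0.342) vel=(+2.180,-0.948) ωy=+33.01

Key-timestep trajectory:
   step    t(s)  obj.x    obj.z    obj.vx   obj.vz 
     97  0.2321   +0.087  +0.070  +0.545  -0.237
    194  0.4641   +0.277  -0.013  +1.090  -0.474
    291  0.6962   +0.593  -0.150  +1.635  -0.711


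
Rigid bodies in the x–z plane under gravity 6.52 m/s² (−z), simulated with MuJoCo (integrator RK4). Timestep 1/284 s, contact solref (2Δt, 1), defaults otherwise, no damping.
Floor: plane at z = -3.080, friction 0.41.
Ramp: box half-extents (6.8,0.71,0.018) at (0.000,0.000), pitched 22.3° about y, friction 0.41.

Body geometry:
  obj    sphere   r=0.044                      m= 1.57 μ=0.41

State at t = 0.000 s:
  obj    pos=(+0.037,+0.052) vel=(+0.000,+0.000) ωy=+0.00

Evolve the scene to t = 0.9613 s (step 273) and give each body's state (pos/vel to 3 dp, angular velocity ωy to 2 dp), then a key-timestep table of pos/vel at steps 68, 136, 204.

State at t = 0.9613 s:
  obj    pos=(+0.792,-0.258) vel=(+1.572,-0.645) ωy=+38.60

Key-timestep trajectory:
   step    t(s)  obj.x    obj.z    obj.vx   obj.vz 
     68  0.2394   +0.084  +0.033  +0.392  -0.161
    136  0.4789   +0.224  -0.025  +0.783  -0.321
    204  0.7183   +0.459  -0.121  +1.174  -0.482


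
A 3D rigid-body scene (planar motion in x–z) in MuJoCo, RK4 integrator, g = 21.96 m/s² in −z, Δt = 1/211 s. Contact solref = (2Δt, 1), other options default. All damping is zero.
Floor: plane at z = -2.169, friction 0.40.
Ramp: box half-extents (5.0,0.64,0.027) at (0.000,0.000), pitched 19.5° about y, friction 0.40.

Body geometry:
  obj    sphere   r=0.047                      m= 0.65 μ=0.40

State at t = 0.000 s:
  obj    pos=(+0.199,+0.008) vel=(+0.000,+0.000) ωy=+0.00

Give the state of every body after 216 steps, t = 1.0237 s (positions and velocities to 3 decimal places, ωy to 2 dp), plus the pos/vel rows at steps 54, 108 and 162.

State at t = 1.0237 s:
  obj    pos=(+2.785,-0.908) vel=(+5.052,-1.789) ωy=+114.04

Key-timestep trajectory:
   step    t(s)  obj.x    obj.z    obj.vx   obj.vz 
     54  0.2559   +0.361  -0.049  +1.263  -0.447
    108  0.5118   +0.846  -0.221  +2.526  -0.895
    162  0.7678   +1.654  -0.507  +3.789  -1.342


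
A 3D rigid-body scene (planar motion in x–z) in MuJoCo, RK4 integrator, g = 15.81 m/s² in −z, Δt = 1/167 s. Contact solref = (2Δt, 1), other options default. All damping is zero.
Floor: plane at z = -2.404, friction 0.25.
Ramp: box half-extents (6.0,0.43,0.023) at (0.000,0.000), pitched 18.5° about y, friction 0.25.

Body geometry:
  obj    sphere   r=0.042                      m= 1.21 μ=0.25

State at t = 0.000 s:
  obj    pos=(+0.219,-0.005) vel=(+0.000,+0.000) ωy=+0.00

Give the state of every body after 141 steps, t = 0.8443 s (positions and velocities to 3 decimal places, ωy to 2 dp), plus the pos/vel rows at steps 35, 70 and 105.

State at t = 0.8443 s:
  obj    pos=(+1.430,-0.410) vel=(+2.869,-0.960) ωy=+72.02

Key-timestep trajectory:
   step    t(s)  obj.x    obj.z    obj.vx   obj.vz 
     35  0.2096   +0.294  -0.030  +0.712  -0.238
     70  0.4192   +0.518  -0.105  +1.424  -0.477
    105  0.6287   +0.891  -0.230  +2.137  -0.715


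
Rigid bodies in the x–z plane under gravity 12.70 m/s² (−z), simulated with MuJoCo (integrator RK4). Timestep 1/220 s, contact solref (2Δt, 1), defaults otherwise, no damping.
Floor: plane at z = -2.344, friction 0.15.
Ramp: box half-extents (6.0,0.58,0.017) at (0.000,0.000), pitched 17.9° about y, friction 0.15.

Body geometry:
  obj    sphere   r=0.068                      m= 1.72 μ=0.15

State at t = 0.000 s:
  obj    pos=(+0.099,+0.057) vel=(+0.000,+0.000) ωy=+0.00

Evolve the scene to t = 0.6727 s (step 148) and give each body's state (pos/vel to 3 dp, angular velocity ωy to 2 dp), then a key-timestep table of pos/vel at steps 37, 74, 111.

State at t = 0.6727 s:
  obj    pos=(+0.700,-0.137) vel=(+1.785,-0.577) ωy=+27.58

Key-timestep trajectory:
   step    t(s)  obj.x    obj.z    obj.vx   obj.vz 
     37  0.1682   +0.137  +0.045  +0.446  -0.144
     74  0.3364   +0.249  +0.009  +0.893  -0.288
    111  0.5045   +0.437  -0.052  +1.339  -0.432


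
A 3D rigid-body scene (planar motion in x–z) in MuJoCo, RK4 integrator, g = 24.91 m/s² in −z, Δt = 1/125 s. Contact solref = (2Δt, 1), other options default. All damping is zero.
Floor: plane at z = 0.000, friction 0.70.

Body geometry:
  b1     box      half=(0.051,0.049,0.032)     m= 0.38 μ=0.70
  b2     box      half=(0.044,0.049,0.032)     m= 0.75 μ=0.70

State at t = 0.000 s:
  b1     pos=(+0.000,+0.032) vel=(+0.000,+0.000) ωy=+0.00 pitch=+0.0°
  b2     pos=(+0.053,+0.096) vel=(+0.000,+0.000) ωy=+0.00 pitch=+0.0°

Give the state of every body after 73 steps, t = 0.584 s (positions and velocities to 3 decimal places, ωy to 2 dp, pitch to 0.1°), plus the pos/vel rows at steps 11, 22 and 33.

State at t = 0.584 s:
  b1     pos=(+0.000,+0.032) vel=(+0.000,+0.000) ωy=+0.00 pitch=+0.0°
  b2     pos=(+0.093,+0.044) vel=(+0.000,+0.000) ωy=+0.00 pitch=+90.0°

Key-timestep trajectory:
   step    t(s)  b1.x    b1.z    b1.vx   b1.vz   b2.x    b2.z    b2.vx   b2.vz 
     11  0.0880   +0.000  +0.032  -0.001  +0.002   +0.057  +0.095  +0.110  -0.016
     22  0.1760   +0.000  +0.032  -0.002  +0.002   +0.079  +0.080  +0.391  -0.581
     33  0.2640   +0.000  +0.032  +0.000  +0.000   +0.094  +0.042  -0.039  +0.089


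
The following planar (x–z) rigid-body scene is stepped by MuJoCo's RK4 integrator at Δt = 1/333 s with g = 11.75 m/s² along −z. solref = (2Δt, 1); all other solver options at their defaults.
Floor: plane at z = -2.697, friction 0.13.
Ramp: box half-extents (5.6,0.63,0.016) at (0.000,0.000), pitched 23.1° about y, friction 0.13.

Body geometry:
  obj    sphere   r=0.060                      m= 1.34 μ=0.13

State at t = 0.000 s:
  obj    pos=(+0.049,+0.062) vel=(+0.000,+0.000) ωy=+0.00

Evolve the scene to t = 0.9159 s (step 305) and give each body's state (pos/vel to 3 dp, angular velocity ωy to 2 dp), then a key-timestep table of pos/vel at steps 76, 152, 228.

State at t = 0.9159 s:
  obj    pos=(+1.320,-0.480) vel=(+2.774,-1.183) ωy=+50.26

Key-timestep trajectory:
   step    t(s)  obj.x    obj.z    obj.vx   obj.vz 
     76  0.2282   +0.128  +0.028  +0.691  -0.295
    152  0.4565   +0.365  -0.073  +1.383  -0.590
    228  0.6847   +0.759  -0.241  +2.074  -0.885


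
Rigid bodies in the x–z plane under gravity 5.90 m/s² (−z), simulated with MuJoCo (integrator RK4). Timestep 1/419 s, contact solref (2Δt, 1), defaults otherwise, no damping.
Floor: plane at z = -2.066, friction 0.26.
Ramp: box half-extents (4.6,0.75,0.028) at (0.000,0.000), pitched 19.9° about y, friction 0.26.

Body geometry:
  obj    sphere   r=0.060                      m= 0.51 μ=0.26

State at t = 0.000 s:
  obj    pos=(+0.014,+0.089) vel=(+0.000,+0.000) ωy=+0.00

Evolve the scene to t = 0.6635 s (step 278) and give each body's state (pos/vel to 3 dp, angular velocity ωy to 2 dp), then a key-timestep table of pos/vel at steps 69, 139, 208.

State at t = 0.6635 s:
  obj    pos=(+0.311,-0.019) vel=(+0.895,-0.324) ωy=+15.86

Key-timestep trajectory:
   step    t(s)  obj.x    obj.z    obj.vx   obj.vz 
     69  0.1647   +0.032  +0.082  +0.222  -0.080
    139  0.3317   +0.088  +0.062  +0.447  -0.162
    208  0.4964   +0.180  +0.028  +0.670  -0.242


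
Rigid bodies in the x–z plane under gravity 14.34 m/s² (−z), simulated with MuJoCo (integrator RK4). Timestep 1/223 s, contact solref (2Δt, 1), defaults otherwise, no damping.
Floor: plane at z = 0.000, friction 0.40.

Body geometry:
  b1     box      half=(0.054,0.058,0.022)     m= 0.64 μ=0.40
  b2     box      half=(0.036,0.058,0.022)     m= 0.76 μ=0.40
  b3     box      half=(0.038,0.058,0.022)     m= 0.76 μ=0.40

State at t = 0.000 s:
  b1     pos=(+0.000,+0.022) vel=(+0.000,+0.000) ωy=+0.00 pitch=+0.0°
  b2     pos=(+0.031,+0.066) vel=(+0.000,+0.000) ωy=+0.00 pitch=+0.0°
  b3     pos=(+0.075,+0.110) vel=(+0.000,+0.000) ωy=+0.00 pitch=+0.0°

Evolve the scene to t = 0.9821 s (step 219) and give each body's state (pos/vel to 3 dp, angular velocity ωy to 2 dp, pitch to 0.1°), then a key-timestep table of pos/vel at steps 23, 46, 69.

State at t = 0.9821 s:
  b1     pos=(+0.000,+0.022) vel=(+0.000,+0.000) ωy=+0.00 pitch=+0.0°
  b2     pos=(+0.031,+0.066) vel=(+0.000,+0.000) ωy=+0.00 pitch=+0.0°
  b3     pos=(+0.094,+0.038) vel=(+0.000,+0.000) ωy=+0.00 pitch=+90.0°

Key-timestep trajectory:
   step    t(s)  b1.x    b1.z    b1.vx   b1.vz   b2.x    b2.z    b2.vx   b2.vz   b3.x    b3.z    b3.vx   b3.vz 
     23  0.1031   +0.000  +0.022  +0.000  +0.000   +0.031  +0.066  -0.001  +0.000   +0.087  +0.101  +0.215  -0.295
     46  0.2063   +0.000  +0.022  +0.000  +0.000   +0.031  +0.066  +0.000  +0.000   +0.104  +0.040  -0.071  +0.119
     69  0.3094   +0.000  +0.022  +0.000  +0.000   +0.031  +0.066  +0.000  +0.000   +0.092  +0.039  +0.020  -0.002


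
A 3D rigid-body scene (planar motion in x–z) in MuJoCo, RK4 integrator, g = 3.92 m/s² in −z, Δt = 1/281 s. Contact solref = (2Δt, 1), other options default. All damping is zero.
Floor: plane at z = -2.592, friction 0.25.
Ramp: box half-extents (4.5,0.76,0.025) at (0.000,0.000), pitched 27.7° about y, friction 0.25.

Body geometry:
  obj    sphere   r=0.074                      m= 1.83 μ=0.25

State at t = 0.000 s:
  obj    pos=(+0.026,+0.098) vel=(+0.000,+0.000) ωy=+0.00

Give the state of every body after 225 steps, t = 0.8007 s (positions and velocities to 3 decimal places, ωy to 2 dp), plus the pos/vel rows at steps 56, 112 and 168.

State at t = 0.8007 s:
  obj    pos=(+0.396,-0.096) vel=(+0.923,-0.484) ωy=+14.08

Key-timestep trajectory:
   step    t(s)  obj.x    obj.z    obj.vx   obj.vz 
     56  0.1993   +0.049  +0.086  +0.230  -0.121
    112  0.3986   +0.118  +0.050  +0.459  -0.241
    168  0.5979   +0.232  -0.010  +0.689  -0.362


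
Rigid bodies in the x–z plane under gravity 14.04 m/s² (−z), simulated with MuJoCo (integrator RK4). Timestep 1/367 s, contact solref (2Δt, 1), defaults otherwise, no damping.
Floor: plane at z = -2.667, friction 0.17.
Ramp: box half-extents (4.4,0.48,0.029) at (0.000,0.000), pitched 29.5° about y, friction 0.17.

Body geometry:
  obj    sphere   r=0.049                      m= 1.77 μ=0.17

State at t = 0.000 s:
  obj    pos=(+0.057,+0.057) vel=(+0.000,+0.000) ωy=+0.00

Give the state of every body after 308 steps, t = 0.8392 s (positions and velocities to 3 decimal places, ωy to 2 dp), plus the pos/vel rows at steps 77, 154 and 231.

State at t = 0.8392 s:
  obj    pos=(+1.571,-0.799) vel=(+3.607,-2.041) ωy=+84.56

Key-timestep trajectory:
   step    t(s)  obj.x    obj.z    obj.vx   obj.vz 
     77  0.2098   +0.152  +0.004  +0.902  -0.510
    154  0.4196   +0.436  -0.157  +1.804  -1.021
    231  0.6294   +0.909  -0.425  +2.706  -1.531


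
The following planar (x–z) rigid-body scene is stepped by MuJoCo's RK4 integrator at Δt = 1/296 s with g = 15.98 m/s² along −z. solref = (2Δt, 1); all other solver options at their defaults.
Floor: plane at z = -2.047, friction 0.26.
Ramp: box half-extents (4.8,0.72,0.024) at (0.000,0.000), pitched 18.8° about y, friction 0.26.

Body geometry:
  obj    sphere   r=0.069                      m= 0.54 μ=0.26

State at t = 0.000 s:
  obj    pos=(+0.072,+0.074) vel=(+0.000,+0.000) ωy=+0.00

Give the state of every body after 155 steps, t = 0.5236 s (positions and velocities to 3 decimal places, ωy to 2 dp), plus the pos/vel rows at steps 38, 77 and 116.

State at t = 0.5236 s:
  obj    pos=(+0.549,-0.089) vel=(+1.824,-0.621) ωy=+27.91

Key-timestep trajectory:
   step    t(s)  obj.x    obj.z    obj.vx   obj.vz 
     38  0.1284   +0.101  +0.064  +0.447  -0.152
     77  0.2601   +0.190  +0.034  +0.906  -0.308
    116  0.3919   +0.339  -0.017  +1.365  -0.465


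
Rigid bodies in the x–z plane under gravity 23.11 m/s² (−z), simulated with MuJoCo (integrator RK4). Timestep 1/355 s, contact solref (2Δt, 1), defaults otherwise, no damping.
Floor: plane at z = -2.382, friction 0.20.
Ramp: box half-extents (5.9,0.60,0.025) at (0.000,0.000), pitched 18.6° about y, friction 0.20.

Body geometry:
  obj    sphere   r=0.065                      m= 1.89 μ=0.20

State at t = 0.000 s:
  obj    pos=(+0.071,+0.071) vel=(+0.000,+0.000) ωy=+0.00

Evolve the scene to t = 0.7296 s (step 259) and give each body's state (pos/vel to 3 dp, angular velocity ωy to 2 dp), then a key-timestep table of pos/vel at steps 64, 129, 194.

State at t = 0.7296 s:
  obj    pos=(+1.399,-0.376) vel=(+3.641,-1.225) ωy=+59.09

Key-timestep trajectory:
   step    t(s)  obj.x    obj.z    obj.vx   obj.vz 
     64  0.1803   +0.152  +0.044  +0.900  -0.303
    129  0.3634   +0.401  -0.040  +1.813  -0.610
    194  0.5465   +0.816  -0.180  +2.727  -0.918


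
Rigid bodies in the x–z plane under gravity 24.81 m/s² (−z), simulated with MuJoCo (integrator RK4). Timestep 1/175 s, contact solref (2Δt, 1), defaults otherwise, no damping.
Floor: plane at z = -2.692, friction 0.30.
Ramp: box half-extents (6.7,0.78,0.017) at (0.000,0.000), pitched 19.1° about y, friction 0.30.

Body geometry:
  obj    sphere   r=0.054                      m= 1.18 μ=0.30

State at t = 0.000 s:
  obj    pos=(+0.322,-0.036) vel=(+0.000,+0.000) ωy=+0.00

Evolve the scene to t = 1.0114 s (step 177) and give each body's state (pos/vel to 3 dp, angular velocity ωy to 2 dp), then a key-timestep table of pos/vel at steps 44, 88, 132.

State at t = 1.0114 s:
  obj    pos=(+3.125,-1.007) vel=(+5.542,-1.919) ωy=+108.60

Key-timestep trajectory:
   step    t(s)  obj.x    obj.z    obj.vx   obj.vz 
     44  0.2514   +0.495  -0.096  +1.378  -0.477
     88  0.5029   +1.015  -0.276  +2.755  -0.954
    132  0.7543   +1.881  -0.576  +4.133  -1.431


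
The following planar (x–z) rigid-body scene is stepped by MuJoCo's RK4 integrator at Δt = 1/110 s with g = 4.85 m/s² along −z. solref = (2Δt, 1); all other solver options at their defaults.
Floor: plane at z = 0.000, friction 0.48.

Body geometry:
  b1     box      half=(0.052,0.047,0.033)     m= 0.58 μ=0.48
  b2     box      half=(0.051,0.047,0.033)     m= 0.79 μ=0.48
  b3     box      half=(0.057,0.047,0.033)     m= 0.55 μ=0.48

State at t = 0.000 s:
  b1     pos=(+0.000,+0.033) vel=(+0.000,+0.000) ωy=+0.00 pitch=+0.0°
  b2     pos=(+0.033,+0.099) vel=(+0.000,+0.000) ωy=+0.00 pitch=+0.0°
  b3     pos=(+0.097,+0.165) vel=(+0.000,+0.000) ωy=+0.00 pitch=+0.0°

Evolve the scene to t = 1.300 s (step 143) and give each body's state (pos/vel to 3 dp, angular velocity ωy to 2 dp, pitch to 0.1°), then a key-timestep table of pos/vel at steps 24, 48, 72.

State at t = 1.300 s:
  b1     pos=(+0.000,+0.033) vel=(+0.000,+0.000) ωy=+0.00 pitch=+0.0°
  b2     pos=(+0.033,+0.099) vel=(+0.000,+0.000) ωy=+0.00 pitch=+0.0°
  b3     pos=(+0.126,+0.057) vel=(+0.000,+0.000) ωy=+0.00 pitch=+90.0°

Key-timestep trajectory:
   step    t(s)  b1.x    b1.z    b1.vx   b1.vz   b2.x    b2.z    b2.vx   b2.vz   b3.x    b3.z    b3.vx   b3.vz 
     24  0.2182   +0.000  +0.033  +0.000  +0.000   +0.033  +0.099  +0.000  +0.000   +0.115  +0.149  +0.152  -0.242
     48  0.4364   +0.000  +0.033  +0.000  +0.000   +0.033  +0.099  +0.000  +0.000   +0.136  +0.060  -0.086  +0.019
     72  0.6545   +0.000  +0.033  +0.000  +0.000   +0.033  +0.099  +0.000  +0.000   +0.124  +0.058  +0.088  -0.046
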